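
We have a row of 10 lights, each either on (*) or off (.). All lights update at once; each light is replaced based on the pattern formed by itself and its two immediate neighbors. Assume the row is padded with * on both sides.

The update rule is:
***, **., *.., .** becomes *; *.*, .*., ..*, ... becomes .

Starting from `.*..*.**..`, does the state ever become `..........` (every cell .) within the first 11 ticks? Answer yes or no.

..*...***.
*..*..***.
**..*.***.
***...***.
****..***.
*****.***.
*****.***.  (fixed point — unchanged through tick 11)
tick 11 is *****.***., still not uniform .

no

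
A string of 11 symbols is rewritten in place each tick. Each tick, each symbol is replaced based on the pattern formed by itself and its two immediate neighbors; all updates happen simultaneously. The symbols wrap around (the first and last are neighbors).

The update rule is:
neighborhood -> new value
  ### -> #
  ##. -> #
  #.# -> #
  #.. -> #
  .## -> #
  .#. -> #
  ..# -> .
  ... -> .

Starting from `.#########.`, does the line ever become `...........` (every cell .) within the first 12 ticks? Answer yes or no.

.##########
###########
###########  (fixed point — unchanged through tick 12)
tick 12 is ###########, still not uniform .

no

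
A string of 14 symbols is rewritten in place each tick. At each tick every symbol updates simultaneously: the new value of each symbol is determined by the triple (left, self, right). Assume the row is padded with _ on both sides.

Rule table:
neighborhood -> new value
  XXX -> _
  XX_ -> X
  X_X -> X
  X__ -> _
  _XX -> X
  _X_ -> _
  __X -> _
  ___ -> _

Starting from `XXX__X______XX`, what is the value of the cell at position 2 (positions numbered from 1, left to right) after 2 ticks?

X

tick 1: X_X_________XX
tick 2: _X__________XX
position 2 holds X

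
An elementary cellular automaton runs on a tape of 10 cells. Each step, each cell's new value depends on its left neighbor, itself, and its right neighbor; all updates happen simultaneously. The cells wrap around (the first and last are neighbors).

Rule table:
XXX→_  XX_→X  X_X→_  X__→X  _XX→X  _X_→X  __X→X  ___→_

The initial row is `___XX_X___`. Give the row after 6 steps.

_XX_X_X_XX

__XXX_XX__
_XX_X_XXX_
XXX_X_X_XX
__X_X_X_X_
_XX_X_X_XX
_XX_X_X_XX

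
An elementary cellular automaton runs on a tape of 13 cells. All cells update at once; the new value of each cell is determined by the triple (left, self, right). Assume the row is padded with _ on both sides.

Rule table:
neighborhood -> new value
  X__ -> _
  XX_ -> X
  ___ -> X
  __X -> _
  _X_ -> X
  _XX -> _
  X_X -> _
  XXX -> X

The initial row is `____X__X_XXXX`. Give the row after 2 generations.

XXX_X__X__XXX
_XX_X__X___XX

_XX_X__X___XX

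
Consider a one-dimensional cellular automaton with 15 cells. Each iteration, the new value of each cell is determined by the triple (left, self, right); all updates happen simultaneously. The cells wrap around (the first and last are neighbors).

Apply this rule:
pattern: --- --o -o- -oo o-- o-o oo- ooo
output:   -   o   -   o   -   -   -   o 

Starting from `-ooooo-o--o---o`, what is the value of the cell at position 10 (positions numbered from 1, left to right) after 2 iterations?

iteration 1: -oooo----o---o-
iteration 2: oooo----o---o--
position 10 holds -

-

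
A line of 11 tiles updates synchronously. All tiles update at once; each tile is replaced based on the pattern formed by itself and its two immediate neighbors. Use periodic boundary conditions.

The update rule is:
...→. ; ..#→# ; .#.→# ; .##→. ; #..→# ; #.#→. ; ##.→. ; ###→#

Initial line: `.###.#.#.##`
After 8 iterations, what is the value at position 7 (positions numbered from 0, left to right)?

..#..#.#...
.#####.##..
#.###....#.
#..#.#..##.
####.###...
.##...#.#.#
...#.##.#.#
#.##....#.#
position 7 holds .

.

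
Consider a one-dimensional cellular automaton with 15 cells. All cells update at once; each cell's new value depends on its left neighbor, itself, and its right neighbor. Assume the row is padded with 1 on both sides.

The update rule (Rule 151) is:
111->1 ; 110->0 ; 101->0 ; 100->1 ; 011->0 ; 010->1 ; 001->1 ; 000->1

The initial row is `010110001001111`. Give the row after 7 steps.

111111110111111

010001111110111
011110111100011
001100011011101
110011100001000
101101011111111
000001001111111
111111110111111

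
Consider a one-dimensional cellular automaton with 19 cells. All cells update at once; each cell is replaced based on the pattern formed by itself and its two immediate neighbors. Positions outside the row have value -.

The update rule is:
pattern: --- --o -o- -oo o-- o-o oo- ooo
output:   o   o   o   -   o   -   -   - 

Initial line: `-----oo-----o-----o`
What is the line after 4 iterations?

-----oo------------

ooooo--oooooooooooo
-----oo------------
ooooo--oooooooooooo  (repeats iteration 1; period 2)
iteration 4: -----oo------------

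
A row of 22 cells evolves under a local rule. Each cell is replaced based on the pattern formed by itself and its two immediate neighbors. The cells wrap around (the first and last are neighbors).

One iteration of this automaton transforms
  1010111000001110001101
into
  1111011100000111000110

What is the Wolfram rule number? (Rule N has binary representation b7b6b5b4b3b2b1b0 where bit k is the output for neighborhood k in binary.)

position 5: 111 → 1  (bit 7 = 1)
position 0: 110 → 1  (bit 6 = 1)
position 1: 101 → 1  (bit 5 = 1)
position 7: 100 → 1  (bit 4 = 1)
position 4: 011 → 0  (bit 3 = 0)
position 2: 010 → 1  (bit 2 = 1)
position 11: 001 → 0  (bit 1 = 0)
position 8: 000 → 0  (bit 0 = 0)
bits b7..b0 = 11110100 = 244

244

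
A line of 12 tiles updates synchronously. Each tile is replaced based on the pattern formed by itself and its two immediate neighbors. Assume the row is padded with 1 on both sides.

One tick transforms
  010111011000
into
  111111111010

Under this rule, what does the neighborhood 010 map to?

1

At position 1 the neighborhood is 010; the next row has 1 there.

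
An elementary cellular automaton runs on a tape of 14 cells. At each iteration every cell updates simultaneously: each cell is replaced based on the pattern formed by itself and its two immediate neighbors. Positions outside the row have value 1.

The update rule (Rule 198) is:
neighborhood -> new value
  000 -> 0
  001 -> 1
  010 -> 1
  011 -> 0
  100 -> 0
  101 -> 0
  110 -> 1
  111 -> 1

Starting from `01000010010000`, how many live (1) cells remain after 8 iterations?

01000110110001
01001010010010
01011010110110
01001010010010  (repeats iteration 2; period 2)
iteration 8: 01001010010010
count of 1: 5

5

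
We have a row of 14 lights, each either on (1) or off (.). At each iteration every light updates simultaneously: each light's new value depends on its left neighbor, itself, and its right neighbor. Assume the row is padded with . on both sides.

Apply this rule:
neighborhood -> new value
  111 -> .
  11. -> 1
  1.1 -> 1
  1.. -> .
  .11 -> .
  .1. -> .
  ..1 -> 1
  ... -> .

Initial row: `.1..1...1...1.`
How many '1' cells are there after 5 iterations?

iteration 1: 1..1...1...1..
iteration 2: ..1...1...1...
iteration 3: .1...1...1....
iteration 4: 1...1...1.....
iteration 5: ...1...1......
count of 1: 2

2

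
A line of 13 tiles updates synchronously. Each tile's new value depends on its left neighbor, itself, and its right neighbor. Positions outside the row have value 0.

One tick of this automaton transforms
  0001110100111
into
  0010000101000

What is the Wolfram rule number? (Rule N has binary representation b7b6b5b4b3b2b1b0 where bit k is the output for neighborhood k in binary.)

6

position 4: 111 → 0  (bit 7 = 0)
position 5: 110 → 0  (bit 6 = 0)
position 6: 101 → 0  (bit 5 = 0)
position 8: 100 → 0  (bit 4 = 0)
position 3: 011 → 0  (bit 3 = 0)
position 7: 010 → 1  (bit 2 = 1)
position 2: 001 → 1  (bit 1 = 1)
position 0: 000 → 0  (bit 0 = 0)
bits b7..b0 = 00000110 = 6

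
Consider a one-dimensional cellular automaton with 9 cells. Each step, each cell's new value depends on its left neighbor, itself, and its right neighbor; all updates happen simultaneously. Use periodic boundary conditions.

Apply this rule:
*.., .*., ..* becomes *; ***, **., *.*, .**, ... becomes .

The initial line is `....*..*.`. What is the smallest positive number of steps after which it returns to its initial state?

...******
*.*......
*.**....*
....*..*.

4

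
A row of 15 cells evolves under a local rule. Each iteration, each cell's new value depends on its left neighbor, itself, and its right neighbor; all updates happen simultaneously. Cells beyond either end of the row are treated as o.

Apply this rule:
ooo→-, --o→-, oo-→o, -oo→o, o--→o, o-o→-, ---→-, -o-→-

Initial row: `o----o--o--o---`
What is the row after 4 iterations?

-o-oo----o--o--

oo----o--o--o--
-oo----o--o--o-
-ooo----o--o---
-o-oo----o--o--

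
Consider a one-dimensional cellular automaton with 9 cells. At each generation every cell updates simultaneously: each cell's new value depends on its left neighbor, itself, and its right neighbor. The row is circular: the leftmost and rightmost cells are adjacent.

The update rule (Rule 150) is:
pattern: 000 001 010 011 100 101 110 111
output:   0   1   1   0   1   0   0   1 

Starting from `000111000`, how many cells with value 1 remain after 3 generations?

001010100
011010110
100010001
count of 1: 3

3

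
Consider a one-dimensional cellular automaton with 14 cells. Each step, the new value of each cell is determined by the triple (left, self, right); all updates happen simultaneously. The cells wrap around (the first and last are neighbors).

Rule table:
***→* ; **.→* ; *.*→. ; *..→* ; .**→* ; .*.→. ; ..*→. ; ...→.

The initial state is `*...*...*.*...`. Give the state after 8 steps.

....*...*...*.

.*...*.....*..
..*...*.....*.
...*...*.....*
*...*...*.....
.*...*...*....
..*...*...*...
...*...*...*..
....*...*...*.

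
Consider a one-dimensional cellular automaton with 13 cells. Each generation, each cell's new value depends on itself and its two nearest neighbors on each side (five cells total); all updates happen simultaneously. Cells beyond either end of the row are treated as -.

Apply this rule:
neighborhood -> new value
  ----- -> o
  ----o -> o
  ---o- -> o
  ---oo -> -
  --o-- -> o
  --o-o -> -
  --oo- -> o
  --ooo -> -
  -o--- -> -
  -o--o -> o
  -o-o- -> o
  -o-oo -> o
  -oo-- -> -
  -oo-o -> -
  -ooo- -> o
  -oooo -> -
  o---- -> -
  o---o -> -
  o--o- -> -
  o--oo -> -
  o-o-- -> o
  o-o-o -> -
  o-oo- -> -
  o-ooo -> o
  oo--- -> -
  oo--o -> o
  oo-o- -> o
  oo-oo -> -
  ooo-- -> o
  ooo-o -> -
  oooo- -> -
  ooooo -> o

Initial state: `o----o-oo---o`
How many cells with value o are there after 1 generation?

o--oo-o----oo
count of o: 6

6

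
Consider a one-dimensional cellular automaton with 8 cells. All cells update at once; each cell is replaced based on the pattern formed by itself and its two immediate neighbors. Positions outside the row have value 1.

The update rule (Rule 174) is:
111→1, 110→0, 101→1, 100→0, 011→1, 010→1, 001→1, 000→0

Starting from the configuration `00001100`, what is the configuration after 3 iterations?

01100111

iteration 1: 00011001
iteration 2: 00110011
iteration 3: 01100111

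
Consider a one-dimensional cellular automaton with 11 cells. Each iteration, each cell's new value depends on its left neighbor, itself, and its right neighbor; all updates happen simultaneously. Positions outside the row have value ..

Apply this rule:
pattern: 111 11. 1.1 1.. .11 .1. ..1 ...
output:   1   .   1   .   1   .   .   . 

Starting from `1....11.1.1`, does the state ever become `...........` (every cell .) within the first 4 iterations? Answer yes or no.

yes

.....1.1.1.
......1.1..
.......1...
...........
all cells are . at iteration 4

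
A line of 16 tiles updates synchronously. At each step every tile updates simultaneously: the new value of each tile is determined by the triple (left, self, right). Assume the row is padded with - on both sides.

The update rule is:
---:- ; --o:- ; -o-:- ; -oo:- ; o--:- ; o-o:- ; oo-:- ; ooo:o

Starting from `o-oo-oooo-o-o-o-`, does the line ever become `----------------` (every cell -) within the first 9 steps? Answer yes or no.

yes

step 1: ------oo--------
step 2: ----------------
all cells are - at step 2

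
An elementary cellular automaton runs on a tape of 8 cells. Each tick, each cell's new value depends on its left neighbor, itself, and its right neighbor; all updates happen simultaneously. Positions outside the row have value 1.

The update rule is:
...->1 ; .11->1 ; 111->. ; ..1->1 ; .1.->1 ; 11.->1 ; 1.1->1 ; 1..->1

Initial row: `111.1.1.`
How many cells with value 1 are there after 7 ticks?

..111111
111.....
..111111  (repeats tick 1; period 2)
tick 7: ..111111
count of 1: 6

6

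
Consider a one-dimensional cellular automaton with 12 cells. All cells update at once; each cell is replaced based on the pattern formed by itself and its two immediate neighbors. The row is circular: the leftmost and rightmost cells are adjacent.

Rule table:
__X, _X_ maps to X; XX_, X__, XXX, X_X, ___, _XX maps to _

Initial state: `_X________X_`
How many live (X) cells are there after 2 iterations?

XX_______XX_
________X___
count of X: 1

1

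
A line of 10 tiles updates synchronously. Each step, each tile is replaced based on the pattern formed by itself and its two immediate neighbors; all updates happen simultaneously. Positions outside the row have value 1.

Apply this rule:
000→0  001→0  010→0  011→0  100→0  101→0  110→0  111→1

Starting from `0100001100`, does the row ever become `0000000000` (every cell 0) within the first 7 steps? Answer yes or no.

yes

0000000000
all cells are 0 at step 1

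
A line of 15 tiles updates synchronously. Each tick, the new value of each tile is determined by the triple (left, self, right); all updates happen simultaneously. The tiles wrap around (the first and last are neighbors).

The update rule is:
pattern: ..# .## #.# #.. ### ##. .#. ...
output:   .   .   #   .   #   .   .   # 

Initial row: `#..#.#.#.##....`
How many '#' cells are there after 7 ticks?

7

....#.#.#...##.
###..#.#..#....
.#....#.....##.
...##...###....
##....#..#..###
#..##........##
......######..#
count of #: 7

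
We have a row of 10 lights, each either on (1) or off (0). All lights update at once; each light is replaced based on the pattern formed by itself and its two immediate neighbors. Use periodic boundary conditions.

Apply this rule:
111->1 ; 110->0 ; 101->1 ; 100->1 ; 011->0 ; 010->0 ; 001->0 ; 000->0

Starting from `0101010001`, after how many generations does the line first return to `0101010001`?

10

generation 1: 1010101000
generation 2: 0101010100
generation 3: 0010101010
generation 4: 0001010101
generation 5: 1000101010
generation 6: 0100010101
generation 7: 1010001010
generation 8: 0101000101
generation 9: 1010100010
generation 10: 0101010001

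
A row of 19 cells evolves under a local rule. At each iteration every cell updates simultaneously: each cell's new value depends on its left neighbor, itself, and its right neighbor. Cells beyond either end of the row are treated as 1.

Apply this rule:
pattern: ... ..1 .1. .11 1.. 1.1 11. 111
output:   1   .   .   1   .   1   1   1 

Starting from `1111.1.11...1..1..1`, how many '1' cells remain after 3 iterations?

17

iteration 1: 11111.111.1.......1
iteration 2: 1111111111..11111.1
iteration 3: 1111111111..1111111
count of 1: 17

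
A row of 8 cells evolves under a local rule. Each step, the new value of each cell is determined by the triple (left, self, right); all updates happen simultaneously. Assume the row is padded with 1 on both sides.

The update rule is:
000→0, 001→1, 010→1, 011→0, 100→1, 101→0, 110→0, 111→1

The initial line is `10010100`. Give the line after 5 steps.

11011111

01110111
00100011
11110101
11100100
11011111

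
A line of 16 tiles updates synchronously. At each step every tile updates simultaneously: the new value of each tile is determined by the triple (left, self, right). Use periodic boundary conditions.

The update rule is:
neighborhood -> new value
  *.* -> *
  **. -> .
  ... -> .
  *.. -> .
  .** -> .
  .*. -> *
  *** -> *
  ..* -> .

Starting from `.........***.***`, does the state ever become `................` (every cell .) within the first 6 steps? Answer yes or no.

step 1: ..........*.*.*.
step 2: ..........*****.
step 3: ...........***..
step 4: ............*...
step 5: ............*...  (fixed point — unchanged through step 6)
step 6 is ............*..., still not uniform .

no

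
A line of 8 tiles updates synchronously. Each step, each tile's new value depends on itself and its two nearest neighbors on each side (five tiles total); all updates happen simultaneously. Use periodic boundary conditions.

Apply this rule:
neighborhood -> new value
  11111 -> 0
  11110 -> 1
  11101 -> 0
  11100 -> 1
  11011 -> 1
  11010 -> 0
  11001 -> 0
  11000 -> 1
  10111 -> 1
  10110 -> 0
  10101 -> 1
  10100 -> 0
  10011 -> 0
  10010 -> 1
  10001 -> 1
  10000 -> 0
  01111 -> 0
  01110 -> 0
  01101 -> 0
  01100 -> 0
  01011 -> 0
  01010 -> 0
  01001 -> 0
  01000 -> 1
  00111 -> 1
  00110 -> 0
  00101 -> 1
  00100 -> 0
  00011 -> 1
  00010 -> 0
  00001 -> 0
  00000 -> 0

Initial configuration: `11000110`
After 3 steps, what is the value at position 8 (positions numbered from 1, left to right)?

1

step 1: 00111001
step 2: 00101010
step 3: 10101001
position 8 holds 1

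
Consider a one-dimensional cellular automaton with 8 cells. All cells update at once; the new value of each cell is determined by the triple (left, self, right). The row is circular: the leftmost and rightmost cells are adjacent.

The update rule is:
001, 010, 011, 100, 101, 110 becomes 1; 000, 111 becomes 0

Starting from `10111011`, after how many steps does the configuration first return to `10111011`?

2

step 1: 11101110
step 2: 10111011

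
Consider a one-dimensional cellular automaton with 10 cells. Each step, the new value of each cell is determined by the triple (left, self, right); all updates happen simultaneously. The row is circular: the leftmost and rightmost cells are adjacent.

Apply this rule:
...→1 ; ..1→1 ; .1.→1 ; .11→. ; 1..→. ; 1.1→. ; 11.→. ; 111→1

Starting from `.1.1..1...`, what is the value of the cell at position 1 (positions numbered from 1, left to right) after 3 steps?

11.1.11.11
1..1.....1
..11.1111.
position 1 holds .

.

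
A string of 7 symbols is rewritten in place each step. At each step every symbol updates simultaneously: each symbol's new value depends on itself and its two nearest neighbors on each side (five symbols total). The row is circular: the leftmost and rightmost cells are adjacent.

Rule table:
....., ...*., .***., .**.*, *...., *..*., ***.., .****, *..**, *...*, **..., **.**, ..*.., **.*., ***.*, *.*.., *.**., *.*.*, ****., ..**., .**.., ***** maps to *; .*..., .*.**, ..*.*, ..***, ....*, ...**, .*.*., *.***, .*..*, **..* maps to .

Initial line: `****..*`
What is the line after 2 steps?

****.*.
.*****.

.*****.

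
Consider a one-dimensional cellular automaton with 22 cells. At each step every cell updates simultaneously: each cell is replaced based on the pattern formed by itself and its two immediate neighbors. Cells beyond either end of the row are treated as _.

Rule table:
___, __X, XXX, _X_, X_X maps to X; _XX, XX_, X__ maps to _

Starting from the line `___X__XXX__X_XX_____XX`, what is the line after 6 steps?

XXXX_X_X__XXX___XXXX__
_XX_XXXX_X_X__XX_XX__X
X__X_XX_XXXX_X__X___XX
X_XXX__X_XX_XX_XX_XX__
XX_X__XXX__X__X__X___X
__XX_X_X__XX_XX_XX_XXX

__XX_X_X__XX_XX_XX_XXX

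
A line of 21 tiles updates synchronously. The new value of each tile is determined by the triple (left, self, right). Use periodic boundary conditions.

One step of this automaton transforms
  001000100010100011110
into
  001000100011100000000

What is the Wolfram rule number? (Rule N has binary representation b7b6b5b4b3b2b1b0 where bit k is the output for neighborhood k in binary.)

36

position 17: 111 → 0  (bit 7 = 0)
position 19: 110 → 0  (bit 6 = 0)
position 11: 101 → 1  (bit 5 = 1)
position 3: 100 → 0  (bit 4 = 0)
position 16: 011 → 0  (bit 3 = 0)
position 2: 010 → 1  (bit 2 = 1)
position 1: 001 → 0  (bit 1 = 0)
position 0: 000 → 0  (bit 0 = 0)
bits b7..b0 = 00100100 = 36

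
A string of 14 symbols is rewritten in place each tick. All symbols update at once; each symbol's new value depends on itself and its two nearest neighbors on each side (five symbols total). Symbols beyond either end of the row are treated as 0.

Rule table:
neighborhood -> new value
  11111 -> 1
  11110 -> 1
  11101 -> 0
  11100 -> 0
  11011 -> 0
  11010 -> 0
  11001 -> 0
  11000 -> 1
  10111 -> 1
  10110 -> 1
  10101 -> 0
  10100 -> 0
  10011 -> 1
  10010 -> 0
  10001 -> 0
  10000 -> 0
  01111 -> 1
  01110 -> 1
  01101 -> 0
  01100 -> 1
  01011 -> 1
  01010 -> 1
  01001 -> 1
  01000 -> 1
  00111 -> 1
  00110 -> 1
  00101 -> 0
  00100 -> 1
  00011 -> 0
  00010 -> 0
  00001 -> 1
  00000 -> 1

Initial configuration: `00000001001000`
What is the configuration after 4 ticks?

11101001001000

11111101101101
11111001001000
11110001101101
11101001001000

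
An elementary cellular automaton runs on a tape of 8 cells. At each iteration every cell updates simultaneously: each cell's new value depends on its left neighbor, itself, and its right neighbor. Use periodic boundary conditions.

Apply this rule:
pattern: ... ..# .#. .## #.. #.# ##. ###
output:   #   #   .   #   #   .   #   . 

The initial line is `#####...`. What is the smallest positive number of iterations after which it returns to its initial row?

2

iteration 1: #...####
iteration 2: #####...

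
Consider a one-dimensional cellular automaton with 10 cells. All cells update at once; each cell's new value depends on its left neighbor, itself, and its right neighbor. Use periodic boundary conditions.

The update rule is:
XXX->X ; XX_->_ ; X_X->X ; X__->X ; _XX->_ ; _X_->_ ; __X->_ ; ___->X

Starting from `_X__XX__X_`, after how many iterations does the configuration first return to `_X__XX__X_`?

__X___X__X
X__XX__X__
_X___X__X_
__XX__X__X
X___X__X__
_XX__X__X_
___X__X__X
XX__X__X__
__X__X__X_
X__X__X__X
_X__X__X__
__X__X__XX
X__X__X___
_X__X__XX_
__X__X___X
X__X__XX__
_X__X___X_
__X__XX__X
X__X___X__
_X__XX__X_

20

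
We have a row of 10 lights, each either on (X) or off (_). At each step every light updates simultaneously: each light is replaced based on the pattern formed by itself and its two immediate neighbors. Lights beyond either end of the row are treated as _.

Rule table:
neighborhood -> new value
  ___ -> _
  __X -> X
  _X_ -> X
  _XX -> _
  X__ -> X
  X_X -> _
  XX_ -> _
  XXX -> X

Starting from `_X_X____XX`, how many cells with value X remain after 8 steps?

6

XX_XX__X__
_____XXXX_
____X_XX_X
___XX____X
__X__X__XX
_XXXXXXX__
X_XXXXX_X_
X__XXX__XX
count of X: 6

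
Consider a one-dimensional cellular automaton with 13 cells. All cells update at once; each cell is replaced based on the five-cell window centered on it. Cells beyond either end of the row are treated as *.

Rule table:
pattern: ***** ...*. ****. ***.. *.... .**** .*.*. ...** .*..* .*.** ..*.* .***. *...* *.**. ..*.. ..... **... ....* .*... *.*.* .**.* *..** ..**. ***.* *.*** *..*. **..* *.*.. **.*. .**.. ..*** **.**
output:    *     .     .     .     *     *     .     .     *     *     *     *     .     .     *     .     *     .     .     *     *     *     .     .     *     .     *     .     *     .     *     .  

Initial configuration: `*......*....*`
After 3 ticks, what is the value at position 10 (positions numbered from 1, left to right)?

*

.**....*.*..*
...**..*..***
*....*.******
position 10 holds *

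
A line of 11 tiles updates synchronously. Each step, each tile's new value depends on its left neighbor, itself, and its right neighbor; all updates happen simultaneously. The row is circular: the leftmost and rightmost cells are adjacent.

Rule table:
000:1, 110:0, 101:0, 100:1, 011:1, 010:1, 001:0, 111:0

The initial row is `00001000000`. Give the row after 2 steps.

step 1: 11101111111
step 2: 00001000000

00001000000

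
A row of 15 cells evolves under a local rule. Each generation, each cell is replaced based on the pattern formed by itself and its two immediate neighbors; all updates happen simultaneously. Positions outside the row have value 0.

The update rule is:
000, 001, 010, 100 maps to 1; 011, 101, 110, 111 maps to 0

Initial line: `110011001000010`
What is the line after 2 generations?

110011000000000

001100111111111
110011000000000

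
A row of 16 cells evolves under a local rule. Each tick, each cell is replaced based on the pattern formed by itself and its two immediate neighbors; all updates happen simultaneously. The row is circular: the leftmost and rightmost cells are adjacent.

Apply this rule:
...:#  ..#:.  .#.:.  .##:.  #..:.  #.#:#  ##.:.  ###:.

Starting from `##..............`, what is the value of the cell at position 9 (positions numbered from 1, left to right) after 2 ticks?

...############.
##..............
position 9 holds .

.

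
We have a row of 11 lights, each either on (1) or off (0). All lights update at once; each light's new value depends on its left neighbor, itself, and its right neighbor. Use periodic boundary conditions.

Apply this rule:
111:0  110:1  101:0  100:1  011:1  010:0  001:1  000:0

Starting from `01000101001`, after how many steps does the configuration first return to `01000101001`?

00101000110
01000101111
00101001001
11000110110
11101110110
10101010110
00000000110
00000001111
10000011001
11000111111
01101100000
11101110000
10101011001
10000011111
11000110000
11101111001
00101001111
11000111001
01101101111
01101101001
01101100110
11101111111
00101000000
01000100000
10101010000
00000001001
10000010110
01000100110
10101011111
10000010000
01000101001

31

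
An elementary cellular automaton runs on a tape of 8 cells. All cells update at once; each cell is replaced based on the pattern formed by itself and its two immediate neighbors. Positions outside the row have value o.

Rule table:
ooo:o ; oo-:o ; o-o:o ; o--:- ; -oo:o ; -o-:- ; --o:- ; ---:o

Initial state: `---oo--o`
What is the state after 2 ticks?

tick 1: -o-oo--o
tick 2: o-ooo--o

o-ooo--o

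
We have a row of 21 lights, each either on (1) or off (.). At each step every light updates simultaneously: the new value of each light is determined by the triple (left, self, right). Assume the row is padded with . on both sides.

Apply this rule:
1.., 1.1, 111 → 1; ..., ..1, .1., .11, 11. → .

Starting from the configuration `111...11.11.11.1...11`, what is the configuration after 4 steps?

....1.1....1..1..1.1.

.1.1....1..1..1.1....
..1.1....1..1..1.1...
...1.1....1..1..1.1..
....1.1....1..1..1.1.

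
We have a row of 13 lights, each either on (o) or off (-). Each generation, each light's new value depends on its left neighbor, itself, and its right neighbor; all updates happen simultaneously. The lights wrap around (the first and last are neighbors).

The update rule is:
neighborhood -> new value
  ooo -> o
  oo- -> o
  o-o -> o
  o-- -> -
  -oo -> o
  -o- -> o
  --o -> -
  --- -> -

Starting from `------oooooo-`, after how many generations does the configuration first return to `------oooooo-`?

1

------oooooo-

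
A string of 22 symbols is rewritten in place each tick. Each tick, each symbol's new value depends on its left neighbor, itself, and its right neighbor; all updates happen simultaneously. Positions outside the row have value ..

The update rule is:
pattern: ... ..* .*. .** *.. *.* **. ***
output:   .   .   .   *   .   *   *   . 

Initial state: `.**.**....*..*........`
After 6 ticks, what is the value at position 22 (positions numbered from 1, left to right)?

.

.*****................
.*...*................
......................
......................  (fixed point — unchanged through tick 6)
position 22 holds .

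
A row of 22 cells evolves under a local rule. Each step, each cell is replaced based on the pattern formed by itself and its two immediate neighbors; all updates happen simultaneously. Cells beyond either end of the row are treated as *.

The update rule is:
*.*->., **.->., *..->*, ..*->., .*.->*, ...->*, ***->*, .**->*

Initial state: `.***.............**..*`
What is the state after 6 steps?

.*..*******..*.*.*.*.*

step 1: .**.************.*.*.*
step 2: .*..***********..*.*.*
step 3: .**.**********.*.*.*.*
step 4: .*..*********..*.*.*.*
step 5: .**.********.*.*.*.*.*
step 6: .*..*******..*.*.*.*.*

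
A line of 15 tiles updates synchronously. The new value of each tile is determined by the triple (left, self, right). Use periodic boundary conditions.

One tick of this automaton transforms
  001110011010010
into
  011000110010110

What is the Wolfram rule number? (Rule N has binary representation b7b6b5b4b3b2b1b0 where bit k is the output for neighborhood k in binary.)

position 3: 111 → 0  (bit 7 = 0)
position 4: 110 → 0  (bit 6 = 0)
position 9: 101 → 0  (bit 5 = 0)
position 5: 100 → 0  (bit 4 = 0)
position 2: 011 → 1  (bit 3 = 1)
position 10: 010 → 1  (bit 2 = 1)
position 1: 001 → 1  (bit 1 = 1)
position 0: 000 → 0  (bit 0 = 0)
bits b7..b0 = 00001110 = 14

14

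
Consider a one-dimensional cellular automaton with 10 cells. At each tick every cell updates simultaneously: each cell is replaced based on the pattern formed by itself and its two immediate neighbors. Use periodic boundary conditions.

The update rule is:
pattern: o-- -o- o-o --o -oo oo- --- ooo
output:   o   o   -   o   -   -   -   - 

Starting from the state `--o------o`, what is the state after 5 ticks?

oooo----oo

tick 1: oooo----oo
tick 2: ----o--o--
tick 3: ---oooooo-
tick 4: --o------o  (repeats tick 0; period 4)
tick 5: oooo----oo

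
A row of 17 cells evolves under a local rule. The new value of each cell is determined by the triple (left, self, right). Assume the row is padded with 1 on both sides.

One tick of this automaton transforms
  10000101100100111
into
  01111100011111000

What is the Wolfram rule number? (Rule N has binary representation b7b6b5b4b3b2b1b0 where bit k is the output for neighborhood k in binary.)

position 15: 111 → 0  (bit 7 = 0)
position 0: 110 → 0  (bit 6 = 0)
position 6: 101 → 0  (bit 5 = 0)
position 1: 100 → 1  (bit 4 = 1)
position 7: 011 → 0  (bit 3 = 0)
position 5: 010 → 1  (bit 2 = 1)
position 4: 001 → 1  (bit 1 = 1)
position 2: 000 → 1  (bit 0 = 1)
bits b7..b0 = 00010111 = 23

23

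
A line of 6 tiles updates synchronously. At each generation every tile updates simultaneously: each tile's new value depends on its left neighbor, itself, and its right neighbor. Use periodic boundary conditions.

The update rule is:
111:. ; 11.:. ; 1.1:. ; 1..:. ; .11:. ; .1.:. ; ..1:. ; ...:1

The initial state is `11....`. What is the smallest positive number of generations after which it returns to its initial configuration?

...11.
11....

2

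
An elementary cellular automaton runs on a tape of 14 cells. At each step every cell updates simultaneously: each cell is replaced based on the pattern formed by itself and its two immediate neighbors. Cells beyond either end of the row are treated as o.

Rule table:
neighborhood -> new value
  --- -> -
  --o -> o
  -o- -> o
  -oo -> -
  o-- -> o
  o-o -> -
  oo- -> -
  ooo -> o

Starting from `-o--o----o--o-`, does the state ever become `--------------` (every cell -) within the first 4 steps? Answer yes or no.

no

-ooooo--ooooo-
--ooo-oo-ooo--
oo-o------o-oo
o--oo----oo--o
step 4 is o--oo----oo--o, still not uniform -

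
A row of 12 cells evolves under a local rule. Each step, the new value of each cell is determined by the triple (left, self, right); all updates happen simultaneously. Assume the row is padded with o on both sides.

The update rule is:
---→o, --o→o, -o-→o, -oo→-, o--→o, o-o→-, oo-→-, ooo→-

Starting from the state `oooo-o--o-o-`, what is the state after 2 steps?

step 1: -----oooo-o-
step 2: ooooo-----o-

ooooo-----o-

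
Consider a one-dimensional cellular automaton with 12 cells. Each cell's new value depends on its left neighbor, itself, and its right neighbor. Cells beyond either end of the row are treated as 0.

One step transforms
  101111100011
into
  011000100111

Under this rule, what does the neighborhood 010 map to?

At position 0 the neighborhood is 010; the next row has 0 there.

0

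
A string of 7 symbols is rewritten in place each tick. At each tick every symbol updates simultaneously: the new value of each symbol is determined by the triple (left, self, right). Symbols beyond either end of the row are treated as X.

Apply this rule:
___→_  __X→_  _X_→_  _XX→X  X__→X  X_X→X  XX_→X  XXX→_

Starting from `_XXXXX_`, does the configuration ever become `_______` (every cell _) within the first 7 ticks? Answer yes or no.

no

tick 1: XX___XX
tick 2: _XX__X_
tick 3: XXXX__X
tick 4: ___XX_X
tick 5: X__XXXX
tick 6: XX_X___
tick 7: _XX_X__
tick 7 is _XX_X__, still not uniform _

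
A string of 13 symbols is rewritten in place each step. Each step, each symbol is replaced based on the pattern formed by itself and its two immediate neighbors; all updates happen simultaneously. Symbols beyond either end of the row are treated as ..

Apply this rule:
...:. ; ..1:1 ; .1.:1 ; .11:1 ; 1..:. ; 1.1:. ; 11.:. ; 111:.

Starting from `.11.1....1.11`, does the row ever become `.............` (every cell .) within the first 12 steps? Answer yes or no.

11..1...11.1.
1..11..11..1.
1.11..11..11.
1.1..11..11..
1.1.11..11...
1.1.1..11....
1.1.1.11.....
1.1.1.1......
1.1.1.1......  (fixed point — unchanged through step 12)
step 12 is 1.1.1.1......, still not uniform .

no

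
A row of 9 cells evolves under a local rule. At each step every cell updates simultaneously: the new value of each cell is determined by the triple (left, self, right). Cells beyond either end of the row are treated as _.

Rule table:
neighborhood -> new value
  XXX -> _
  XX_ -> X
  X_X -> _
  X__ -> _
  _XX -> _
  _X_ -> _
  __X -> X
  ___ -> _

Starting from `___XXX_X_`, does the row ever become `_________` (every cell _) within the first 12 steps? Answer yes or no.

__X__X___
_X__X____
X__X_____
__X______
_X_______
X________
_________
all cells are _ at step 7

yes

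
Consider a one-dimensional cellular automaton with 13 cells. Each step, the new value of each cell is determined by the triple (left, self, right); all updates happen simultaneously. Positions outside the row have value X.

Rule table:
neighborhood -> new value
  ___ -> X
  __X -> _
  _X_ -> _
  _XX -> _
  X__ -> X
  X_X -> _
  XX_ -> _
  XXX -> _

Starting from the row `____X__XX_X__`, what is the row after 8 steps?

step 1: XXX__X_____X_
step 2: ___X__XXXX___
step 3: XX__X_____XX_
step 4: __X__XXXX____
step 5: X__X_____XXX_
step 6: _X__XXXX_____
step 7: __X_____XXXX_
step 8: X__XXXX______

X__XXXX______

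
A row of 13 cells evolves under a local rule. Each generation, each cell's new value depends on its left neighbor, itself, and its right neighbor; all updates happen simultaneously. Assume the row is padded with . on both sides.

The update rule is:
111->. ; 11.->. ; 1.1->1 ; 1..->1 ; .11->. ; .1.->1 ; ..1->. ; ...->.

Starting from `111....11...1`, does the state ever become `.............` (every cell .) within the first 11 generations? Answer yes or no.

generation 1: ...1.....1..1
generation 2: ...11....11.1
generation 3: .....1.....11
generation 4: .....11......
generation 5: .......1.....
generation 6: .......11....
generation 7: .........1...
generation 8: .........11..
generation 9: ...........1.
generation 10: ...........11
generation 11: .............
all cells are . at generation 11

yes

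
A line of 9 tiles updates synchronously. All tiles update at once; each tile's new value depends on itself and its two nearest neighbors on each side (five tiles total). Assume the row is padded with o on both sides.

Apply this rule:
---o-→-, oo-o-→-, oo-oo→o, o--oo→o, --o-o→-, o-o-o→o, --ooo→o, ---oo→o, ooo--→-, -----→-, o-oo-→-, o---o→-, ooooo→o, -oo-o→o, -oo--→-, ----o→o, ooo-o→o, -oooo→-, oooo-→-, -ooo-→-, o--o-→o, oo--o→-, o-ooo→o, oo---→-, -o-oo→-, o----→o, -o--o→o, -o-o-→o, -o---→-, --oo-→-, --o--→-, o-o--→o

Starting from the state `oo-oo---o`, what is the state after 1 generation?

-oo----oo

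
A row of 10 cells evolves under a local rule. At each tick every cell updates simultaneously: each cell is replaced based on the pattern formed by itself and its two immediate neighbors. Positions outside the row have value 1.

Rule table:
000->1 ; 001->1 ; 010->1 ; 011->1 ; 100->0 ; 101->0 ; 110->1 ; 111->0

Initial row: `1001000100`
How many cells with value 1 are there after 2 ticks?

1011011101
1011010101
count of 1: 6

6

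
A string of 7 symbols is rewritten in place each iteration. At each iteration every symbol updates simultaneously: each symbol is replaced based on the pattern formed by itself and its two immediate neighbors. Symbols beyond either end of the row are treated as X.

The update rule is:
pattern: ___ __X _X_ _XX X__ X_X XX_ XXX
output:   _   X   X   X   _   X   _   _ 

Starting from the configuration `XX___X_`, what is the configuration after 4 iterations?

iteration 1: ____XXX
iteration 2: ___XX__
iteration 3: __XX__X
iteration 4: _XX__XX

_XX__XX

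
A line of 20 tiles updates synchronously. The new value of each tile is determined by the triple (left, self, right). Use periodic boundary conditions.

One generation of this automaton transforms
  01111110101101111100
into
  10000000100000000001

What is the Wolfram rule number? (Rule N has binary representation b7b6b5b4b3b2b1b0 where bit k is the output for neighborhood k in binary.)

7

position 2: 111 → 0  (bit 7 = 0)
position 6: 110 → 0  (bit 6 = 0)
position 7: 101 → 0  (bit 5 = 0)
position 18: 100 → 0  (bit 4 = 0)
position 1: 011 → 0  (bit 3 = 0)
position 8: 010 → 1  (bit 2 = 1)
position 0: 001 → 1  (bit 1 = 1)
position 19: 000 → 1  (bit 0 = 1)
bits b7..b0 = 00000111 = 7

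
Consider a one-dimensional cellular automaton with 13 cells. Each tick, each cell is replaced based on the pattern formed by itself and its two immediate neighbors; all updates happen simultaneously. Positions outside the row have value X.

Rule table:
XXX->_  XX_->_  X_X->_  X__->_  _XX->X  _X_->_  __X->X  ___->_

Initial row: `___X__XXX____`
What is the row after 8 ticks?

__X__XX_____X
_X__XX_____XX
___XX_____XX_
__XX_____XX__
_XX_____XX__X
_X_____XX__XX
______XX__XX_
_____XX__XX__

_____XX__XX__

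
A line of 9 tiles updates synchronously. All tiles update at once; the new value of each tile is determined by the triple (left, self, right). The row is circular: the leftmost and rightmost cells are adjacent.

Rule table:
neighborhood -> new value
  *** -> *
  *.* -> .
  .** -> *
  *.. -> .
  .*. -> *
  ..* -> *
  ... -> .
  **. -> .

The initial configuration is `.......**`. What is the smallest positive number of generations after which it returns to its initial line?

generation 1: ......**.
generation 2: .....**..
generation 3: ....**...
generation 4: ...**....
generation 5: ..**.....
generation 6: .**......
generation 7: **.......
generation 8: *.......*
generation 9: .......**

9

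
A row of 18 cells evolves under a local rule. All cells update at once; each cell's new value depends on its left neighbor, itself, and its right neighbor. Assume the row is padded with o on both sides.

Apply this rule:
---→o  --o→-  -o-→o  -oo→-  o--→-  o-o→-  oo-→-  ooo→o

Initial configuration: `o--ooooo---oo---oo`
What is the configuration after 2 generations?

generation 1: ----ooo--o----o--o
generation 2: -oo--o---o-oo-o---

-oo--o---o-oo-o---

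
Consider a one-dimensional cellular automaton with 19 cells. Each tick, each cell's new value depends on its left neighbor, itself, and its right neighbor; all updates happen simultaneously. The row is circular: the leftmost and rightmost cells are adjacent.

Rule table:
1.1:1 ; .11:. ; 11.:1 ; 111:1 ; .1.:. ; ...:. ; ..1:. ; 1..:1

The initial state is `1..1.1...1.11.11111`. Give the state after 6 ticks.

11..1.1...1.11.1111
111..1.1...1.11.111
1111..1.1...1.11.11
11111..1.1...1.11.1
111111..1.1...1.11.
.111111..1.1...1.11

.111111..1.1...1.11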